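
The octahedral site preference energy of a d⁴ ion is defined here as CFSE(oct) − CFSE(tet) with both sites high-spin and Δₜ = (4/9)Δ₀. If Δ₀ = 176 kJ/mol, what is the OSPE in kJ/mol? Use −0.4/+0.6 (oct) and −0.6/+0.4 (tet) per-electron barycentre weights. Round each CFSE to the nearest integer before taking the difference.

Octahedral (high-spin): t2g^3 e_g^1, CFSE = 3(−0.4) + 1(+0.6) = -0.6Δ₀ = -0.6 × 176 = -106 kJ/mol.
In a tetrahedral site the filling is e^2 t2^2: CFSE(tet) = -0.4Δₜ = -0.4 × (4/9)(176) = -31 kJ/mol.
OSPE = -106 − (-31) = -75 kJ/mol.

-75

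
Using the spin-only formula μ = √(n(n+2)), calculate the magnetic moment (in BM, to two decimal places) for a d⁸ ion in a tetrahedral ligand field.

2.83 BM

With tetrahedral geometry the complex is necessarily high-spin.
Configuration: e^4 t2^4 → 2 unpaired electrons.
μ(spin-only) = √[2(2+2)] = √8 ≈ 2.83 BM.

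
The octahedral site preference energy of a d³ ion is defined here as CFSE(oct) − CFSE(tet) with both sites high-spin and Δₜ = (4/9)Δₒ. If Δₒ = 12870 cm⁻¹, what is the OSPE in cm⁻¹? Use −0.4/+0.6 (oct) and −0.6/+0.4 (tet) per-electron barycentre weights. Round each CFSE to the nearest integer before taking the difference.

Octahedral high-spin t₂g³ eg⁰: CFSE = -1.2 × 12870 = -15444 cm⁻¹.
In a tetrahedral site the filling is e² t₂¹: CFSE(tet) = -0.8Δₜ = -0.8 × (4/9)(12870) = -4576 cm⁻¹.
Subtracting, OSPE = -15444 − (-4576) = -10868 cm⁻¹.

-10868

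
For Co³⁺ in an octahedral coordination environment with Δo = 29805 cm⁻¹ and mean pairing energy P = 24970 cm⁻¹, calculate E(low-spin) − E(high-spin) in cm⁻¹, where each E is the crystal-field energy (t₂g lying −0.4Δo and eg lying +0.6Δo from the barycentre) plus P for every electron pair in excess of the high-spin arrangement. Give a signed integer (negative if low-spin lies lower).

-9670

Co is in group 9, so Co³⁺ is d⁶ (9 − 3 = 6).
High-spin d⁶ fills as t₂g⁴ eg² with CFSE 4(−0.4) + 2(+0.6) = -0.4Δo = -11922 cm⁻¹.
For low-spin the configuration is t₂g⁶ eg⁰: orbital energy -2.4 × 29805 = -71532 cm⁻¹, and 2 additional pairs relative to high-spin add 49940 cm⁻¹, giving -21592 cm⁻¹.
E(LS) − E(HS) = -21592 − (-11922) = -9670 cm⁻¹.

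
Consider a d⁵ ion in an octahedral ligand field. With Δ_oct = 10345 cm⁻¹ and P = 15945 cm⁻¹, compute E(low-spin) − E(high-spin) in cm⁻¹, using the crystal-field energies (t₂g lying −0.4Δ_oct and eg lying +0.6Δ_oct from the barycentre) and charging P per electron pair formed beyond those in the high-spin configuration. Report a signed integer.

High-spin d⁵ fills as t₂g³ eg² with CFSE 3(−0.4) + 2(+0.6) = 0.0Δ_oct = 0 cm⁻¹.
Low-spin t₂g⁵ eg⁰ gives -2.0Δ_oct = -20690 cm⁻¹, but forming 2 extra pairs costs 2P = 31890 cm⁻¹, so E(LS) = -20690 + 31890 = 11200 cm⁻¹.
The difference is 11200 − (0) = 11200 cm⁻¹, so high-spin lies lower.

11200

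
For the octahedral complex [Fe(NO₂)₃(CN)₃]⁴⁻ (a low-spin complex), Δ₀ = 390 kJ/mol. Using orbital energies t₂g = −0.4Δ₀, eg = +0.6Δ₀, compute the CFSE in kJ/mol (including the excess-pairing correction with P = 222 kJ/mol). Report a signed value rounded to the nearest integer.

-492

Ligand charges: 3×(-1) from NO₂⁻ and 3×(-1) from CN⁻ sum to -6; with overall charge -4, Fe is +2.
Fe sits in group 8; removing 2 electrons leaves Fe²⁺ with 8 − 2 = 6 d electrons.
The d⁶ electrons fill as t₂g⁶ eg⁰.
Orbital CFSE = 6(-0.4) + 0(0.6) = -2.4Δ₀ = -2.4 × 390 = -936 kJ/mol.
High-spin d⁶ would be t₂g⁴ eg² with 1 pair; low-spin has 3, so 2 excess pairs cost +2P = +444 kJ/mol.
Combining: -936 + 444 = -492 kJ/mol.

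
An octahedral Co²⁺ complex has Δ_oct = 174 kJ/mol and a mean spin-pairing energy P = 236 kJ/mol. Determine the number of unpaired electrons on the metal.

Co sits in group 9; removing 2 electrons leaves Co²⁺ with 9 − 2 = 7 d electrons.
Since Δ_oct = 174 kJ/mol < P = 236 kJ/mol, the complex adopts the high-spin configuration.
Filling d⁷ accordingly: t2g^5 e_g^2.
Unpaired electrons: 3.

3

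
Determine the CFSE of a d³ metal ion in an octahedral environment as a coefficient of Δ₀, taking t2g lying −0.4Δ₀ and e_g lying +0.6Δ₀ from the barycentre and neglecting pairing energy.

Configuration: t2g^3 e_g^0.
CFSE = 3(-0.4Δ₀) + 0(0.6Δ₀) = -1.2Δ₀ + 0.0Δ₀ = -1.2Δ₀.

-1.2 Δ₀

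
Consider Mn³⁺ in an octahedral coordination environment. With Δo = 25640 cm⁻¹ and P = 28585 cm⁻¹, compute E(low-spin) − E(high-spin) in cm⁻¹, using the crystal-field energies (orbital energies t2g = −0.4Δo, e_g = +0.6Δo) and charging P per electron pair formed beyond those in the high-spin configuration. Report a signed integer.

Mn is in group 7, so Mn³⁺ is d⁴ (7 − 3 = 4).
High-spin: t2g^3 e_g^1, CFSE = -0.6Δo = -15384 cm⁻¹.
Low-spin: t2g^4 e_g^0, orbital CFSE = -1.6Δo = -41024 cm⁻¹; plus 1 excess pair × P = +28585 cm⁻¹; total -12439 cm⁻¹.
Thus E(LS) − E(HS) = 2945 cm⁻¹.

2945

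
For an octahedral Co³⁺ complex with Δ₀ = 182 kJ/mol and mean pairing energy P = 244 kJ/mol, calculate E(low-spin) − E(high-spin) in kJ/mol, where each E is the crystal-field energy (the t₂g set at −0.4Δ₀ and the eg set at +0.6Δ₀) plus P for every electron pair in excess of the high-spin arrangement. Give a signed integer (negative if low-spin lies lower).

124

Group 9 minus oxidation state +3 gives a d⁶ configuration for Co³⁺.
In the high-spin limit (t₂g⁴ eg²) the orbital term is -0.4Δ₀ = -73 kJ/mol, with no excess pairing.
Low-spin t₂g⁶ eg⁰ gives -2.4Δ₀ = -437 kJ/mol, but forming 2 extra pairs costs 2P = 488 kJ/mol, so E(LS) = -437 + 488 = 51 kJ/mol.
The difference is 51 − (-73) = 124 kJ/mol, so high-spin lies lower.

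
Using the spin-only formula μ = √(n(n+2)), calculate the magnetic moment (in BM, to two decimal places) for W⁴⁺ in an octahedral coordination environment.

W is in group 6, so W⁴⁺ is d² (6 − 4 = 2).
Configuration: t₂g² eg⁰ → 2 unpaired electrons.
μ(spin-only) = √[2(2+2)] = √8 ≈ 2.83 BM.

2.83 BM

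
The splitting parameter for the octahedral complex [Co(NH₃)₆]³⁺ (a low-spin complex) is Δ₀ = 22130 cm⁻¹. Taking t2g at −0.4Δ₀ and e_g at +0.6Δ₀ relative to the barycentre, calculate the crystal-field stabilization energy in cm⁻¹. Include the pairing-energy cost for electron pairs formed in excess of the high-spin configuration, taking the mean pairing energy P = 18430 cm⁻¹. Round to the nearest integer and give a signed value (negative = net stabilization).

-16252

NH₃ is neutral, so the +3 overall charge sits on Co: oxidation state +3.
Co³⁺: group 9, so d-count = 9 − 3 = 6.
The d⁶ electrons fill as t2g^6 e_g^0.
The orbital stabilization is -2.4Δ₀ = -2.4 × 22130 = -53112 cm⁻¹.
Relative to high-spin t2g^4 e_g^2 (1 paired), the low-spin configuration has 2 additional pairs, contributing +2 × 18430 = +36860 cm⁻¹.
Combining: -53112 + 36860 = -16252 cm⁻¹.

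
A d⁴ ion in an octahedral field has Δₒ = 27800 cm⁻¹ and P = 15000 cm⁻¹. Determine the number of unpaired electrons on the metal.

Δₒ > P, so pairing is preferred: the ground state is low-spin.
Configuration: t₂g⁴ eg⁰.
Unpaired electrons: 2.

2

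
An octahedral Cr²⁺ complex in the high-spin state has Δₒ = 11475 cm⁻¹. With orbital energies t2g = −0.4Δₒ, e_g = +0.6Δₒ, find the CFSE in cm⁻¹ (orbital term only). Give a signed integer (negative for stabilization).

Group 6 minus oxidation state +2 gives a d⁴ configuration for Cr²⁺.
Electron filling gives t2g^3 e_g^1.
The orbital stabilization is -0.6Δₒ = -0.6 × 11475 = -6885 cm⁻¹.

-6885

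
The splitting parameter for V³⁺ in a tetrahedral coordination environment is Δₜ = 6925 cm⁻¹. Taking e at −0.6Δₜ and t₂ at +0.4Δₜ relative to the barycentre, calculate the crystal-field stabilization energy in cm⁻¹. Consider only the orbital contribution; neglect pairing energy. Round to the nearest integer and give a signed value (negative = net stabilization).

V is in group 5, so V³⁺ is d² (5 − 3 = 2).
Tetrahedral fields are weak (Δₜ ≈ 4/9 Δₒ), so electrons fill high-spin.
The d² electrons fill as e² t₂⁰.
The orbital stabilization is -1.2Δₜ = -1.2 × 6925 = -8310 cm⁻¹.

-8310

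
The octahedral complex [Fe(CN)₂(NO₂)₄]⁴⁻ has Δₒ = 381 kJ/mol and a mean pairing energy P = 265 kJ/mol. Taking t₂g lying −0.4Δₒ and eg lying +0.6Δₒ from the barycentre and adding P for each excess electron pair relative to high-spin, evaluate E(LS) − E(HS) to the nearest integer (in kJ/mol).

Ligand charges: 2×(-1) from CN⁻ and 4×(-1) from NO₂⁻ sum to -6; with overall charge -4, Fe is +2.
Fe sits in group 8; removing 2 electrons leaves Fe²⁺ with 8 − 2 = 6 d electrons.
In the high-spin limit (t₂g⁴ eg²) the orbital term is -0.4Δₒ = -152 kJ/mol, with no excess pairing.
Low-spin t₂g⁶ eg⁰ gives -2.4Δₒ = -914 kJ/mol, but forming 2 extra pairs costs 2P = 530 kJ/mol, so E(LS) = -914 + 530 = -384 kJ/mol.
Thus E(LS) − E(HS) = -232 kJ/mol.

-232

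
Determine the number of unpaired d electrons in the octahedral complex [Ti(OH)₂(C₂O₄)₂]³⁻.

1

Ligand charges: 2×(-1) from OH⁻ and 2×(-2) from C₂O₄²⁻ sum to -6; with overall charge -3, Ti is +3.
Ti³⁺: group 4, so d-count = 4 − 3 = 1.
Configuration: t2g^1 e_g^0, giving 1 unpaired electron.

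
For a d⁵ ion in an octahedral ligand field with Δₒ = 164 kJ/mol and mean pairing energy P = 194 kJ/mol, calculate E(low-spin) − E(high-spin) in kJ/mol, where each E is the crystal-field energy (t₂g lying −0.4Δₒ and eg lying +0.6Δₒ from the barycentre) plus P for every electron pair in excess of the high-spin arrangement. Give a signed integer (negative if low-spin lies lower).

60

High-spin: t₂g³ eg², CFSE = 0.0Δₒ = 0 kJ/mol.
Low-spin t₂g⁵ eg⁰ gives -2.0Δₒ = -328 kJ/mol, but forming 2 extra pairs costs 2P = 388 kJ/mol, so E(LS) = -328 + 388 = 60 kJ/mol.
Thus E(LS) − E(HS) = 60 kJ/mol.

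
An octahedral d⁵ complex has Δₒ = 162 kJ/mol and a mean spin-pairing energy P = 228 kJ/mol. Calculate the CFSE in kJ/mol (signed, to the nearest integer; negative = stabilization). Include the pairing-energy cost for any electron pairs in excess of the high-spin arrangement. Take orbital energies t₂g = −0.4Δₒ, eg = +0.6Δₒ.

Here Δₒ < P (162 < 228), so the high-spin state is favoured.
That gives t₂g³ eg².
Orbital CFSE = 0.0Δₒ = 0.0 × 162 = 0 kJ/mol.
High-spin has no excess pairs, so no pairing correction applies.

0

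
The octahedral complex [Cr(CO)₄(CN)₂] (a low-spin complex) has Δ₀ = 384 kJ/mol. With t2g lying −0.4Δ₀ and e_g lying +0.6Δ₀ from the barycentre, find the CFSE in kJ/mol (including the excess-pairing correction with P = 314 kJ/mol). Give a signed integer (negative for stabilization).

Ligand charges: 4×(+0) from CO and 2×(-1) from CN⁻ sum to -2; with overall charge +0, Cr is +2.
Group 6 minus oxidation state +2 gives a d⁴ configuration for Cr²⁺.
Electron filling gives t2g^4 e_g^0.
Orbital CFSE = 4(-0.4) + 0(0.6) = -1.6Δ₀ = -1.6 × 384 = -614 kJ/mol.
Pairing penalty: 1 pair vs 0 in the high-spin reference → 1 extra × P = 314 kJ/mol.
Net CFSE = -614 + 314 = -300 kJ/mol.

-300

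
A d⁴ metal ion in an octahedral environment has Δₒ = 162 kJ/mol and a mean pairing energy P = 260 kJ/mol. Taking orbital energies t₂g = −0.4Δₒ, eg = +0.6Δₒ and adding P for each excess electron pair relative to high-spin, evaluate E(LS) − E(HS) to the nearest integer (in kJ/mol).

In the high-spin limit (t₂g³ eg¹) the orbital term is -0.6Δₒ = -97 kJ/mol, with no excess pairing.
For low-spin the configuration is t₂g⁴ eg⁰: orbital energy -1.6 × 162 = -259 kJ/mol, and 1 additional pair relative to high-spin adds 260 kJ/mol, giving 1 kJ/mol.
Thus E(LS) − E(HS) = 98 kJ/mol.

98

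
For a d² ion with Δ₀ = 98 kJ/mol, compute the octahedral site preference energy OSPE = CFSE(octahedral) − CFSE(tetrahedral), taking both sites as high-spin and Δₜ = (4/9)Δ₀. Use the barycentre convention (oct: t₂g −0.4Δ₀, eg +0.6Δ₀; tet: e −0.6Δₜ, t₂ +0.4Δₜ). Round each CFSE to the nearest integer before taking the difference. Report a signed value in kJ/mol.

-26

Octahedral (high-spin): t2g^2 e_g^0, CFSE = 2(−0.4) + 0(+0.6) = -0.8Δ₀ = -0.8 × 98 = -78 kJ/mol.
Tetrahedral: e^2 t2^0, CFSE = 2(−0.6) + 0(+0.4) = -1.2Δₜ = -1.2 × (4/9) × 98 = -52 kJ/mol.
Subtracting, OSPE = -78 − (-52) = -26 kJ/mol.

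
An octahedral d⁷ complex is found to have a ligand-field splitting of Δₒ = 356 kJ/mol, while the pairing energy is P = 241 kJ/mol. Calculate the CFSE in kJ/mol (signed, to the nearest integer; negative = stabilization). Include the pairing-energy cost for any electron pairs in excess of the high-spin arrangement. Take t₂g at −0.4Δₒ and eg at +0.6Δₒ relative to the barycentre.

-400

Δₒ > P, so pairing is preferred: the ground state is low-spin.
Filling d⁷ accordingly: t₂g⁶ eg¹.
Orbital CFSE = -1.8Δₒ = -1.8 × 356 = -641 kJ/mol.
Excess pairs vs high-spin: 3 − 2 = 1; pairing cost = +241 kJ/mol.
Net CFSE = -641 + 241 = -400 kJ/mol.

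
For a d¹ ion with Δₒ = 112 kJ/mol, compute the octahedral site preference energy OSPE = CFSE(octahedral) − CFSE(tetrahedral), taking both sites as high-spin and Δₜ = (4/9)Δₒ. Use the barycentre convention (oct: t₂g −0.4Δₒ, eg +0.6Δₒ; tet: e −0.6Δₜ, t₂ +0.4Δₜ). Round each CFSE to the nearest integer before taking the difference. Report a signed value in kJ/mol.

-15

In an octahedral site d¹ (HS) is t₂g¹ eg⁰, giving CFSE(oct) = -0.4Δₒ = -45 kJ/mol.
In a tetrahedral site the filling is e¹ t₂⁰: CFSE(tet) = -0.6Δₜ = -0.6 × (4/9)(112) = -30 kJ/mol.
OSPE = -45 − (-30) = -15 kJ/mol.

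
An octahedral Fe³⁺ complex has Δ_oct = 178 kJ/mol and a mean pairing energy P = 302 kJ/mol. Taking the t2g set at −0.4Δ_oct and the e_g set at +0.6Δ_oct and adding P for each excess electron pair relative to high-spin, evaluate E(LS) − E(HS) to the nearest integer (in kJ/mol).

248

Fe is in group 8, so Fe³⁺ is d⁵ (8 − 3 = 5).
High-spin d⁵ fills as t2g^3 e_g^2 with CFSE 3(−0.4) + 2(+0.6) = 0.0Δ_oct = 0 kJ/mol.
For low-spin the configuration is t2g^5 e_g^0: orbital energy -2.0 × 178 = -356 kJ/mol, and 2 additional pairs relative to high-spin add 604 kJ/mol, giving 248 kJ/mol.
The difference is 248 − (0) = 248 kJ/mol, so high-spin lies lower.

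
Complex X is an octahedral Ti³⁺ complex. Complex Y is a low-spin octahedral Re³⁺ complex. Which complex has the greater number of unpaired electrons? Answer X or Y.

X: Group 4 minus oxidation state +3 gives a d¹ configuration for Ti³⁺; t2g^1 e_g^0 → 1 unpaired.
Y: Re³⁺: group 7, so d-count = 7 − 3 = 4; t2g^4 e_g^0 → 2 unpaired.
So Y has more unpaired electrons.

Y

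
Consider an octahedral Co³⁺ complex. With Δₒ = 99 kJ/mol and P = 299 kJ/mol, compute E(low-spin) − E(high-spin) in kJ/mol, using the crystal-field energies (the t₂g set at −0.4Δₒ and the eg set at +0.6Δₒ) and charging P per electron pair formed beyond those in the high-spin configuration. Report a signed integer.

Co³⁺: group 9, so d-count = 9 − 3 = 6.
High-spin: t₂g⁴ eg², CFSE = -0.4Δₒ = -40 kJ/mol.
Low-spin: t₂g⁶ eg⁰, orbital CFSE = -2.4Δₒ = -238 kJ/mol; plus 2 excess pairs × P = +598 kJ/mol; total 360 kJ/mol.
Thus E(LS) − E(HS) = 400 kJ/mol.

400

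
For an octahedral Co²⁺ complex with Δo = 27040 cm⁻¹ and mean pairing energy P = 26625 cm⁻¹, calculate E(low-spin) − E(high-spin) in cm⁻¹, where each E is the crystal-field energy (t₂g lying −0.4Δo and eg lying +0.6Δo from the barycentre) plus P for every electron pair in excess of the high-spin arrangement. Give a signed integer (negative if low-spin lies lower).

Co sits in group 9; removing 2 electrons leaves Co²⁺ with 9 − 2 = 7 d electrons.
High-spin: t₂g⁵ eg², CFSE = -0.8Δo = -21632 cm⁻¹.
Low-spin: t₂g⁶ eg¹, orbital CFSE = -1.8Δo = -48672 cm⁻¹; plus 1 excess pair × P = +26625 cm⁻¹; total -22047 cm⁻¹.
The difference is -22047 − (-21632) = -415 cm⁻¹, so low-spin lies lower.

-415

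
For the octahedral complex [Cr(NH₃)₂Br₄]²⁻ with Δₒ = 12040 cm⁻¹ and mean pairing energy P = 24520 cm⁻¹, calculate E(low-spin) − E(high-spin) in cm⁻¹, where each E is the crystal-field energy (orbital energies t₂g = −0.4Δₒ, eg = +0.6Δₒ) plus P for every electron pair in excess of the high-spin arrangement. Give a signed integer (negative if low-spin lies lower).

12480

Ligand charges: 2×(+0) from NH₃ and 4×(-1) from Br⁻ sum to -4; with overall charge -2, Cr is +2.
Cr sits in group 6; removing 2 electrons leaves Cr²⁺ with 6 − 2 = 4 d electrons.
High-spin: t₂g³ eg¹, CFSE = -0.6Δₒ = -7224 cm⁻¹.
Low-spin t₂g⁴ eg⁰ gives -1.6Δₒ = -19264 cm⁻¹, but forming 1 extra pair costs 1P = 24520 cm⁻¹, so E(LS) = -19264 + 24520 = 5256 cm⁻¹.
E(LS) − E(HS) = 5256 − (-7224) = 12480 cm⁻¹.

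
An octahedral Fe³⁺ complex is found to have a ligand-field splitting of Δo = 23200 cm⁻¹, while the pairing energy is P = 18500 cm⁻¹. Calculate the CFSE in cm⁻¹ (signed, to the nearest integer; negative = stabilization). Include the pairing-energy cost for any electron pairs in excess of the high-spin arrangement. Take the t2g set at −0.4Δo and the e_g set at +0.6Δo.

-9400

Fe is in group 8, so Fe³⁺ is d⁵ (8 − 3 = 5).
With Δo > P the complex is low-spin.
That gives t2g^5 e_g^0.
Orbital CFSE = -2.0Δo = -2.0 × 23200 = -46400 cm⁻¹.
Excess pairs vs high-spin: 2 − 0 = 2; pairing cost = +37000 cm⁻¹.
Net CFSE = -46400 + 37000 = -9400 cm⁻¹.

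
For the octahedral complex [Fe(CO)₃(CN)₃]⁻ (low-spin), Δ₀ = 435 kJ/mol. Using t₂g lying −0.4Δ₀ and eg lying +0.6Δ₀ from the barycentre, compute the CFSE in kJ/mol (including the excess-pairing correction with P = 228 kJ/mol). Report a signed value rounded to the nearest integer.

Ligand charges: 3×(+0) from CO and 3×(-1) from CN⁻ sum to -3; with overall charge -1, Fe is +2.
Fe sits in group 8; removing 2 electrons leaves Fe²⁺ with 8 − 2 = 6 d electrons.
Configuration: t₂g⁶ eg⁰.
CFSE(orbital) = 6×(-0.4Δ₀) + 0×(0.6Δ₀) = -2.4Δ₀; with Δ₀ = 435 kJ/mol that is -1044 kJ/mol.
Relative to high-spin t₂g⁴ eg² (1 paired), the low-spin configuration has 2 additional pairs, contributing +2 × 228 = +456 kJ/mol.
Overall CFSE = -1044 + 456 = -588 kJ/mol.

-588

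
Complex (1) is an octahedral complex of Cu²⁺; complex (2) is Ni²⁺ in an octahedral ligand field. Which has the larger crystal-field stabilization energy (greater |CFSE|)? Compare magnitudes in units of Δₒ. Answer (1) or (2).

(1): Group 11 minus oxidation state +2 gives a d⁹ configuration for Cu²⁺; t₂g⁶ eg³, CFSE = -0.6Δₒ.
(2): Ni is in group 10, so Ni²⁺ is d⁸ (10 − 2 = 8); t2g^6 e_g^2, CFSE = -1.2Δₒ.
So (2) has the larger |CFSE|.

(2)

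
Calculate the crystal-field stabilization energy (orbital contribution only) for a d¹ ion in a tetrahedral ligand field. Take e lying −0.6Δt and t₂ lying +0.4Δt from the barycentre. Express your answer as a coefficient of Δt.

Tetrahedral splitting is small, so the complex is high-spin.
Configuration: e¹ t₂⁰.
CFSE = 1(-0.6Δt) + 0(0.4Δt) = -0.6Δt + 0.0Δt = -0.6Δt.

-0.6 Δt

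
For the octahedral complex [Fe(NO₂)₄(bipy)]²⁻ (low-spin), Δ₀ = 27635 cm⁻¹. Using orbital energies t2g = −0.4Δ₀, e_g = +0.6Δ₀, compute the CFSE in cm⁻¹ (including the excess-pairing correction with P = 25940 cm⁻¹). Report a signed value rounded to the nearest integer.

Ligand charges: 4×(-1) from NO₂⁻ and 1×(+0) from bipy sum to -4; with overall charge -2, Fe is +2.
Fe is in group 8, so Fe²⁺ is d⁶ (8 − 2 = 6).
Electron filling gives t2g^6 e_g^0.
Orbital CFSE = 6(-0.4) + 0(0.6) = -2.4Δ₀ = -2.4 × 27635 = -66324 cm⁻¹.
High-spin d⁶ would be t2g^4 e_g^2 with 1 pair; low-spin has 3, so 2 excess pairs cost +2P = +51880 cm⁻¹.
Overall CFSE = -66324 + 51880 = -14444 cm⁻¹.

-14444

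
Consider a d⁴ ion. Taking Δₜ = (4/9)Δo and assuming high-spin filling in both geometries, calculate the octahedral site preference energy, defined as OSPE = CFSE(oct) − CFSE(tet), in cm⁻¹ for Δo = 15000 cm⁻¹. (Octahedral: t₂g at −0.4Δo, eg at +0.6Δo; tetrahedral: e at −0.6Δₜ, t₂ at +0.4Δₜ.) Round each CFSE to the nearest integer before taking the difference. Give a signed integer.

Octahedral high-spin t₂g³ eg¹: CFSE = -0.6 × 15000 = -9000 cm⁻¹.
Tetrahedral e² t₂² gives -0.4Δₜ = -0.4 × (4/9) × 15000 = -2667 cm⁻¹.
OSPE = CFSE(oct) − CFSE(tet) = -9000 − (-2667) = -6333 cm⁻¹.

-6333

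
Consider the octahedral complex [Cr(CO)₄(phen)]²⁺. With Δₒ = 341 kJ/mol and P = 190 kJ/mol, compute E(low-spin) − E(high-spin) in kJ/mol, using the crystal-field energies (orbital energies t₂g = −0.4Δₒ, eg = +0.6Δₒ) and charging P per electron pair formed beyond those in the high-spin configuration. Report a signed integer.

-151

Ligand charges: 4×(+0) from CO and 1×(+0) from phen sum to +0; with overall charge +2, Cr is +2.
Cr sits in group 6; removing 2 electrons leaves Cr²⁺ with 6 − 2 = 4 d electrons.
In the high-spin limit (t₂g³ eg¹) the orbital term is -0.6Δₒ = -205 kJ/mol, with no excess pairing.
Low-spin t₂g⁴ eg⁰ gives -1.6Δₒ = -546 kJ/mol, but forming 1 extra pair costs 1P = 190 kJ/mol, so E(LS) = -546 + 190 = -356 kJ/mol.
E(LS) − E(HS) = -356 − (-205) = -151 kJ/mol.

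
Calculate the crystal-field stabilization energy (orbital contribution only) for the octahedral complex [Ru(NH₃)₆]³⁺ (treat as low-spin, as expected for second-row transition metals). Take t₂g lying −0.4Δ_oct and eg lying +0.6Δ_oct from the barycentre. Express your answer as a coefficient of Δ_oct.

NH₃ is neutral, so the +3 overall charge sits on Ru: oxidation state +3.
Ru is in group 8, so Ru³⁺ is d⁵ (8 − 3 = 5).
Configuration: t₂g⁵ eg⁰.
CFSE = 5(-0.4Δ_oct) + 0(0.6Δ_oct) = -2.0Δ_oct + 0.0Δ_oct = -2.0Δ_oct.

-2.0 Δ_oct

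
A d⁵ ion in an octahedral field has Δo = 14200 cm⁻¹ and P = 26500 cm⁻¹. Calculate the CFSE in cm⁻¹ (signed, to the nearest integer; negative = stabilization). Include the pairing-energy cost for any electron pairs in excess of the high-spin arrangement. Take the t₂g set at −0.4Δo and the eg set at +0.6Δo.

0

Here Δo < P (14200 < 26500), so the high-spin state is favoured.
That gives t₂g³ eg².
Orbital CFSE = 0.0Δo = 0.0 × 14200 = 0 cm⁻¹.
High-spin has no excess pairs, so no pairing correction applies.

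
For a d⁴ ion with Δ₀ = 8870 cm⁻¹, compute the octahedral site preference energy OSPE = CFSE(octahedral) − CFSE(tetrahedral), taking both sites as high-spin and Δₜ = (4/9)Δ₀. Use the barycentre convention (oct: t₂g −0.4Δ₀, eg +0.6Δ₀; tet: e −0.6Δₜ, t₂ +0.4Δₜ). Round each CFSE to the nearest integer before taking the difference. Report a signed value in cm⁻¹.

Octahedral high-spin t₂g³ eg¹: CFSE = -0.6 × 8870 = -5322 cm⁻¹.
Tetrahedral: e² t₂², CFSE = 2(−0.6) + 2(+0.4) = -0.4Δₜ = -0.4 × (4/9) × 8870 = -1577 cm⁻¹.
OSPE = -5322 − (-1577) = -3745 cm⁻¹.

-3745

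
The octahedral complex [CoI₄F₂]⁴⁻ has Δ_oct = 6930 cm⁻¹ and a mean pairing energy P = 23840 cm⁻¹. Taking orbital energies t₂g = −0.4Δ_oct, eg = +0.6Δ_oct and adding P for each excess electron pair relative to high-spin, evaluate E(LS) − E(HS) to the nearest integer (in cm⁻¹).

Ligand charges: 4×(-1) from I⁻ and 2×(-1) from F⁻ sum to -6; with overall charge -4, Co is +2.
Co is in group 9, so Co²⁺ is d⁷ (9 − 2 = 7).
In the high-spin limit (t₂g⁵ eg²) the orbital term is -0.8Δ_oct = -5544 cm⁻¹, with no excess pairing.
For low-spin the configuration is t₂g⁶ eg¹: orbital energy -1.8 × 6930 = -12474 cm⁻¹, and 1 additional pair relative to high-spin adds 23840 cm⁻¹, giving 11366 cm⁻¹.
The difference is 11366 − (-5544) = 16910 cm⁻¹, so high-spin lies lower.

16910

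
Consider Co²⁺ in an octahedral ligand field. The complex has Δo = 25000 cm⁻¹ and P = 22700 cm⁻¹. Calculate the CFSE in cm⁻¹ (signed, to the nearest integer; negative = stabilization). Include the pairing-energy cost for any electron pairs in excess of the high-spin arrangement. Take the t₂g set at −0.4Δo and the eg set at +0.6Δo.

Co sits in group 9; removing 2 electrons leaves Co²⁺ with 9 − 2 = 7 d electrons.
Δo > P, so pairing is preferred: the ground state is low-spin.
That gives t₂g⁶ eg¹.
Orbital CFSE = -1.8Δo = -1.8 × 25000 = -45000 cm⁻¹.
Excess pairs vs high-spin: 3 − 2 = 1; pairing cost = +22700 cm⁻¹.
Net CFSE = -45000 + 22700 = -22300 cm⁻¹.

-22300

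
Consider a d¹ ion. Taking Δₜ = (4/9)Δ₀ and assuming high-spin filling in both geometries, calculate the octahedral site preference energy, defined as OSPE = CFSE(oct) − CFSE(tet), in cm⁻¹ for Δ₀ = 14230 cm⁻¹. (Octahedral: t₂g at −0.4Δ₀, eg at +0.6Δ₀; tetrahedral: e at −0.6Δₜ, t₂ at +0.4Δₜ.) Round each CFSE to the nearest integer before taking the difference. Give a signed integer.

Octahedral high-spin t₂g¹ eg⁰: CFSE = -0.4 × 14230 = -5692 cm⁻¹.
In a tetrahedral site the filling is e¹ t₂⁰: CFSE(tet) = -0.6Δₜ = -0.6 × (4/9)(14230) = -3795 cm⁻¹.
OSPE = -5692 − (-3795) = -1897 cm⁻¹.

-1897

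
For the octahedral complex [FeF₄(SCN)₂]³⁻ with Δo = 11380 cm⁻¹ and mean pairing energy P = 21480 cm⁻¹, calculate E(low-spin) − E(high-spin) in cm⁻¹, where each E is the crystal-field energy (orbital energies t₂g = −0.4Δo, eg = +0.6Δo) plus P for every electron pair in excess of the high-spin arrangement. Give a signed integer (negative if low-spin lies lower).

20200

Ligand charges: 4×(-1) from F⁻ and 2×(-1) from SCN⁻ sum to -6; with overall charge -3, Fe is +3.
Fe is in group 8, so Fe³⁺ is d⁵ (8 − 3 = 5).
In the high-spin limit (t₂g³ eg²) the orbital term is 0.0Δo = 0 cm⁻¹, with no excess pairing.
For low-spin the configuration is t₂g⁵ eg⁰: orbital energy -2.0 × 11380 = -22760 cm⁻¹, and 2 additional pairs relative to high-spin add 42960 cm⁻¹, giving 20200 cm⁻¹.
E(LS) − E(HS) = 20200 − (0) = 20200 cm⁻¹.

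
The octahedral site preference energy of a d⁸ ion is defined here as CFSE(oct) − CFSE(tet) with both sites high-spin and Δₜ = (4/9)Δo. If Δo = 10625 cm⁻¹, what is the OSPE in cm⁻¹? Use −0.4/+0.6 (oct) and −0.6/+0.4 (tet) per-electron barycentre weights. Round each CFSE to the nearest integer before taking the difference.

-8972

In an octahedral site d⁸ (HS) is t₂g⁶ eg², giving CFSE(oct) = -1.2Δo = -12750 cm⁻¹.
Tetrahedral: e⁴ t₂⁴, CFSE = 4(−0.6) + 4(+0.4) = -0.8Δₜ = -0.8 × (4/9) × 10625 = -3778 cm⁻¹.
OSPE = CFSE(oct) − CFSE(tet) = -12750 − (-3778) = -8972 cm⁻¹.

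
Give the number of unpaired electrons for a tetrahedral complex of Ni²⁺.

Ni sits in group 10; removing 2 electrons leaves Ni²⁺ with 10 − 2 = 8 d electrons.
Tetrahedral splitting is small, so the complex is high-spin.
Configuration: e^4 t2^4, giving 2 unpaired electrons.

2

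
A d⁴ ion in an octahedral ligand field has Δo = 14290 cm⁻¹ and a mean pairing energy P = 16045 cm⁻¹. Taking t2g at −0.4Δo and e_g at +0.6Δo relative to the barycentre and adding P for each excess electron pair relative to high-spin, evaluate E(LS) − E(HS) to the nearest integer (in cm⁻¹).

High-spin d⁴ fills as t2g^3 e_g^1 with CFSE 3(−0.4) + 1(+0.6) = -0.6Δo = -8574 cm⁻¹.
For low-spin the configuration is t2g^4 e_g^0: orbital energy -1.6 × 14290 = -22864 cm⁻¹, and 1 additional pair relative to high-spin adds 16045 cm⁻¹, giving -6819 cm⁻¹.
E(LS) − E(HS) = -6819 − (-8574) = 1755 cm⁻¹.

1755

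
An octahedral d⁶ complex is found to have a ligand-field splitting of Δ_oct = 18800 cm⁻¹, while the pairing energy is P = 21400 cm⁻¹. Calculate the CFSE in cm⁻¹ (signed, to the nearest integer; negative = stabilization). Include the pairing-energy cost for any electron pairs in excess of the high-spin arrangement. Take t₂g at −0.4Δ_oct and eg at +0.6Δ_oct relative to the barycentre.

-7520

With Δ_oct < P the complex is high-spin.
Filling d⁶ accordingly: t₂g⁴ eg².
Orbital CFSE = -0.4Δ_oct = -0.4 × 18800 = -7520 cm⁻¹.
High-spin has no excess pairs, so no pairing correction applies.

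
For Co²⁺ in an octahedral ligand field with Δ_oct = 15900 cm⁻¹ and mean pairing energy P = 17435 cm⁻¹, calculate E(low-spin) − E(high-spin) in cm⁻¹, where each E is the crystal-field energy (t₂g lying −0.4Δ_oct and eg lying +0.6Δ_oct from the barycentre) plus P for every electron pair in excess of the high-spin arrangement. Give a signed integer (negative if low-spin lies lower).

Co is in group 9, so Co²⁺ is d⁷ (9 − 2 = 7).
High-spin: t₂g⁵ eg², CFSE = -0.8Δ_oct = -12720 cm⁻¹.
Low-spin t₂g⁶ eg¹ gives -1.8Δ_oct = -28620 cm⁻¹, but forming 1 extra pair costs 1P = 17435 cm⁻¹, so E(LS) = -28620 + 17435 = -11185 cm⁻¹.
The difference is -11185 − (-12720) = 1535 cm⁻¹, so high-spin lies lower.

1535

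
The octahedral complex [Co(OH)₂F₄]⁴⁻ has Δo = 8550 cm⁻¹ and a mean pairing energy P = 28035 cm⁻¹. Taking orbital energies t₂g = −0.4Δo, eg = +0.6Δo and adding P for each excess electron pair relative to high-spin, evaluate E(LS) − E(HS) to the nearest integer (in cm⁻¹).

19485

Ligand charges: 2×(-1) from OH⁻ and 4×(-1) from F⁻ sum to -6; with overall charge -4, Co is +2.
Co²⁺: group 9, so d-count = 9 − 2 = 7.
High-spin d⁷ fills as t₂g⁵ eg² with CFSE 5(−0.4) + 2(+0.6) = -0.8Δo = -6840 cm⁻¹.
For low-spin the configuration is t₂g⁶ eg¹: orbital energy -1.8 × 8550 = -15390 cm⁻¹, and 1 additional pair relative to high-spin adds 28035 cm⁻¹, giving 12645 cm⁻¹.
The difference is 12645 − (-6840) = 19485 cm⁻¹, so high-spin lies lower.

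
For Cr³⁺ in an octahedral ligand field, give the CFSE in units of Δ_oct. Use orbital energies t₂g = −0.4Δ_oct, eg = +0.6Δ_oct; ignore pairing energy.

-1.2 Δ_oct

Cr sits in group 6; removing 3 electrons leaves Cr³⁺ with 6 − 3 = 3 d electrons.
Configuration: t₂g³ eg⁰.
CFSE = 3(-0.4Δ_oct) + 0(0.6Δ_oct) = -1.2Δ_oct + 0.0Δ_oct = -1.2Δ_oct.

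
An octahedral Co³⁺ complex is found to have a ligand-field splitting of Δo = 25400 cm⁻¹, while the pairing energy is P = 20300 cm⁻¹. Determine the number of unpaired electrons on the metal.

Co is in group 9, so Co³⁺ is d⁶ (9 − 3 = 6).
With Δo > P the complex is low-spin.
Filling d⁶ accordingly: t2g^6 e_g^0.
Unpaired electrons: 0.

0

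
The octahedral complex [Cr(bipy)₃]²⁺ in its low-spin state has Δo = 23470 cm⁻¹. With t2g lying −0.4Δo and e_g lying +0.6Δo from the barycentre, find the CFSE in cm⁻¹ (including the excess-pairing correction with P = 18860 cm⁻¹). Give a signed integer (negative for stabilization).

-18692

bipy is neutral, so the +2 overall charge sits on Cr: oxidation state +2.
Cr is in group 6, so Cr²⁺ is d⁴ (6 − 2 = 4).
Electron filling gives t2g^4 e_g^0.
CFSE(orbital) = 4×(-0.4Δo) + 0×(0.6Δo) = -1.6Δo; with Δo = 23470 cm⁻¹ that is -37552 cm⁻¹.
High-spin d⁴ would be t2g^3 e_g^1 with 0 pairs; low-spin has 1, so 1 excess pair costs +1P = +18860 cm⁻¹.
Net CFSE = -37552 + 18860 = -18692 cm⁻¹.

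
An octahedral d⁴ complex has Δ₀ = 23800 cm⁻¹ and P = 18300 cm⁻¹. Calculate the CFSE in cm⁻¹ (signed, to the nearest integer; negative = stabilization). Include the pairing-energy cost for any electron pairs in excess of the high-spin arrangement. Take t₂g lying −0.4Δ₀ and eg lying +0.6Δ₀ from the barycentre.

-19780

Here Δ₀ > P (23800 > 18300), so the low-spin state is favoured.
Configuration: t₂g⁴ eg⁰.
Orbital CFSE = -1.6Δ₀ = -1.6 × 23800 = -38080 cm⁻¹.
Excess pairs vs high-spin: 1 − 0 = 1; pairing cost = +18300 cm⁻¹.
Net CFSE = -38080 + 18300 = -19780 cm⁻¹.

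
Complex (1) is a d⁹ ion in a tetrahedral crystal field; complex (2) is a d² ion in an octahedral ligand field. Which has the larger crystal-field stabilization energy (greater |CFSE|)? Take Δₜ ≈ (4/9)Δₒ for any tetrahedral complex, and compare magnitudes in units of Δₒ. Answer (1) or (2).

(1): Tetrahedral splitting is small, so the complex is high-spin; e⁴ t₂⁵, CFSE = -0.4Δₜ ≈ -0.18Δₒ.
(2): t₂g² eg⁰, CFSE = -0.8Δₒ.
So (2) has the larger |CFSE|.

(2)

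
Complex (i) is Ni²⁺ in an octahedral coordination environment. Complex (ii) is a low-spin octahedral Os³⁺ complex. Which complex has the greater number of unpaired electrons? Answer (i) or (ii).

(i): Ni sits in group 10; removing 2 electrons leaves Ni²⁺ with 10 − 2 = 8 d electrons; t2g^6 e_g^2 → 2 unpaired.
(ii): Group 8 minus oxidation state +3 gives a d⁵ configuration for Os³⁺; t2g^5 e_g^0 → 1 unpaired.
So (i) has more unpaired electrons.

(i)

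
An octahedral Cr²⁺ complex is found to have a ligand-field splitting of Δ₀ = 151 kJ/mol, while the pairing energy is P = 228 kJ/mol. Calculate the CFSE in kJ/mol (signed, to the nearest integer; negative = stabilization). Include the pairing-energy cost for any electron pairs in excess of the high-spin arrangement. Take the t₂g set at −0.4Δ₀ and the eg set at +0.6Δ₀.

Cr sits in group 6; removing 2 electrons leaves Cr²⁺ with 6 − 2 = 4 d electrons.
Here Δ₀ < P (151 < 228), so the high-spin state is favoured.
Filling d⁴ accordingly: t₂g³ eg¹.
Orbital CFSE = -0.6Δ₀ = -0.6 × 151 = -91 kJ/mol.
High-spin has no excess pairs, so no pairing correction applies.

-91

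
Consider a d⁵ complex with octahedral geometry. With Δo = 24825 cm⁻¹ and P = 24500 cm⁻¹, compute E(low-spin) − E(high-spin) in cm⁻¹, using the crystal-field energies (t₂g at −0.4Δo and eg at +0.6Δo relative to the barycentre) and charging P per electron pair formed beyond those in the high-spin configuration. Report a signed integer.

In the high-spin limit (t₂g³ eg²) the orbital term is 0.0Δo = 0 cm⁻¹, with no excess pairing.
Low-spin t₂g⁵ eg⁰ gives -2.0Δo = -49650 cm⁻¹, but forming 2 extra pairs costs 2P = 49000 cm⁻¹, so E(LS) = -49650 + 49000 = -650 cm⁻¹.
Thus E(LS) − E(HS) = -650 cm⁻¹.

-650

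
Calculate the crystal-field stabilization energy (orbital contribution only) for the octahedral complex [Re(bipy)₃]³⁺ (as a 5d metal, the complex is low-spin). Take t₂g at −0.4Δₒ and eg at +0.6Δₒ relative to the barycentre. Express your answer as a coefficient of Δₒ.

bipy is neutral, so the +3 overall charge sits on Re: oxidation state +3.
Group 7 minus oxidation state +3 gives a d⁴ configuration for Re³⁺.
Configuration: t₂g⁴ eg⁰.
CFSE = 4(-0.4Δₒ) + 0(0.6Δₒ) = -1.6Δₒ + 0.0Δₒ = -1.6Δₒ.

-1.6 Δₒ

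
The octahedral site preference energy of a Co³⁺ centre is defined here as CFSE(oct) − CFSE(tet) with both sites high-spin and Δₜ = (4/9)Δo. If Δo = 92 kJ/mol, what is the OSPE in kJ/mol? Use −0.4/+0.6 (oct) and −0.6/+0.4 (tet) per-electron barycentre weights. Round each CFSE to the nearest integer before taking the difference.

Co³⁺: group 9, so d-count = 9 − 3 = 6.
Octahedral high-spin t₂g⁴ eg²: CFSE = -0.4 × 92 = -37 kJ/mol.
Tetrahedral: e³ t₂³, CFSE = 3(−0.6) + 3(+0.4) = -0.6Δₜ = -0.6 × (4/9) × 92 = -25 kJ/mol.
OSPE = -37 − (-25) = -12 kJ/mol.

-12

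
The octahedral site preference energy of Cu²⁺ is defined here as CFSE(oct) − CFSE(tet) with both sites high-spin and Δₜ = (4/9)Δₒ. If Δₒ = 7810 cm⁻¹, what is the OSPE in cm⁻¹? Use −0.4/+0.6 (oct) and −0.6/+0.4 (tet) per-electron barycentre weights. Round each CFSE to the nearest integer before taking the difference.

-3298

Cu is in group 11, so Cu²⁺ is d⁹ (11 − 2 = 9).
Octahedral (high-spin): t₂g⁶ eg³, CFSE = 6(−0.4) + 3(+0.6) = -0.6Δₒ = -0.6 × 7810 = -4686 cm⁻¹.
Tetrahedral: e⁴ t₂⁵, CFSE = 4(−0.6) + 5(+0.4) = -0.4Δₜ = -0.4 × (4/9) × 7810 = -1388 cm⁻¹.
OSPE = CFSE(oct) − CFSE(tet) = -4686 − (-1388) = -3298 cm⁻¹.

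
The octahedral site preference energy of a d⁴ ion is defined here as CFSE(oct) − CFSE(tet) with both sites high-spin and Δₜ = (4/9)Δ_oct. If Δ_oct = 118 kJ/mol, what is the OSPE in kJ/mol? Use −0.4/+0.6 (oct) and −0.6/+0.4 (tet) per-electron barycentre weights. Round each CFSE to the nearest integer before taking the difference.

In an octahedral site d⁴ (HS) is t2g^3 e_g^1, giving CFSE(oct) = -0.6Δ_oct = -71 kJ/mol.
Tetrahedral e^2 t2^2 gives -0.4Δₜ = -0.4 × (4/9) × 118 = -21 kJ/mol.
Subtracting, OSPE = -71 − (-21) = -50 kJ/mol.

-50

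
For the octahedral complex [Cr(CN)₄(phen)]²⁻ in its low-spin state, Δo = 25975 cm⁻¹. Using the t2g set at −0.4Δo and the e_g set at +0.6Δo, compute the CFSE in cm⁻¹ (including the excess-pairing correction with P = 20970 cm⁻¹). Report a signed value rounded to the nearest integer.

-20590

Ligand charges: 4×(-1) from CN⁻ and 1×(+0) from phen sum to -4; with overall charge -2, Cr is +2.
Group 6 minus oxidation state +2 gives a d⁴ configuration for Cr²⁺.
Electron filling gives t2g^4 e_g^0.
Orbital CFSE = 4(-0.4) + 0(0.6) = -1.6Δo = -1.6 × 25975 = -41560 cm⁻¹.
Relative to high-spin t2g^3 e_g^1 (0 paired), the low-spin configuration has 1 additional pair, contributing +1 × 20970 = +20970 cm⁻¹.
Overall CFSE = -41560 + 20970 = -20590 cm⁻¹.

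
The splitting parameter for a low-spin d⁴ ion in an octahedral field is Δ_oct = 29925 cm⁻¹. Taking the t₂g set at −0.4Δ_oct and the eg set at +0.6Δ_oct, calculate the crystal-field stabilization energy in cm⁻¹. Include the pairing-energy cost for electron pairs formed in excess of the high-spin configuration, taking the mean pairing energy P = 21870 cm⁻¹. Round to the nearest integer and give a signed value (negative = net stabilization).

-26010

Configuration: t₂g⁴ eg⁰.
CFSE(orbital) = 4×(-0.4Δ_oct) + 0×(0.6Δ_oct) = -1.6Δ_oct; with Δ_oct = 29925 cm⁻¹ that is -47880 cm⁻¹.
High-spin d⁴ would be t₂g³ eg¹ with 0 pairs; low-spin has 1, so 1 excess pair costs +1P = +21870 cm⁻¹.
Combining: -47880 + 21870 = -26010 cm⁻¹.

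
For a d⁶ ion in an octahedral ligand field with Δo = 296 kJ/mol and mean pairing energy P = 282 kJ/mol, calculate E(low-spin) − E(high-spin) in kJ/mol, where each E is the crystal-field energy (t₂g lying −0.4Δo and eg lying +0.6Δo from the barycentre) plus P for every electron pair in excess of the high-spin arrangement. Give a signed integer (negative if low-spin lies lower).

High-spin: t₂g⁴ eg², CFSE = -0.4Δo = -118 kJ/mol.
For low-spin the configuration is t₂g⁶ eg⁰: orbital energy -2.4 × 296 = -710 kJ/mol, and 2 additional pairs relative to high-spin add 564 kJ/mol, giving -146 kJ/mol.
The difference is -146 − (-118) = -28 kJ/mol, so low-spin lies lower.

-28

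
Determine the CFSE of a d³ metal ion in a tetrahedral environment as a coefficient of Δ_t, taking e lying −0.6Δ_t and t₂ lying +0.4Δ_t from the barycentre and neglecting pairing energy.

-0.8 Δ_t

Tetrahedral fields are weak (Δₜ ≈ 4/9 Δₒ), so electrons fill high-spin.
Configuration: e² t₂¹.
CFSE = 2(-0.6Δ_t) + 1(0.4Δ_t) = -1.2Δ_t + 0.4Δ_t = -0.8Δ_t.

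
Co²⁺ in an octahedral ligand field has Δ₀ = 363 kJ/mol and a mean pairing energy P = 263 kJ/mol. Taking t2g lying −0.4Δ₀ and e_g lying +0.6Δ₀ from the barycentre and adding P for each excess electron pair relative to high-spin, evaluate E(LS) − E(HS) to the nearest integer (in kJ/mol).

Co sits in group 9; removing 2 electrons leaves Co²⁺ with 9 − 2 = 7 d electrons.
High-spin: t2g^5 e_g^2, CFSE = -0.8Δ₀ = -290 kJ/mol.
For low-spin the configuration is t2g^6 e_g^1: orbital energy -1.8 × 363 = -653 kJ/mol, and 1 additional pair relative to high-spin adds 263 kJ/mol, giving -390 kJ/mol.
E(LS) − E(HS) = -390 − (-290) = -100 kJ/mol.

-100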